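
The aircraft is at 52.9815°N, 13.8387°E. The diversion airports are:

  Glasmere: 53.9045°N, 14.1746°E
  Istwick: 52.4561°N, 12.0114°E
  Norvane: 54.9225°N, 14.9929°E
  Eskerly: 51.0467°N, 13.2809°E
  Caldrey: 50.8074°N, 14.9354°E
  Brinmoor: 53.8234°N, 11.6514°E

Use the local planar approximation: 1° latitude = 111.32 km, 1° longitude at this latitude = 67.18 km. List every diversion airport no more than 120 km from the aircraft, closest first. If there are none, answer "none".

Distances from 52.9815°N, 13.8387°E:
Glasmere: √((0.9230·111.32)² + (0.3359·67.18)²) = √(10557.225483 + 509.213615) = 105.1971 km
Istwick: √((-0.5254·111.32)² + (-1.8273·67.18)²) = √(3420.790932 + 15069.530001) = 135.9791 km
Norvane: √((1.9410·111.32)² + (1.1542·67.18)²) = √(46687.161041 + 6012.320713) = 229.5637 km
Eskerly: √((-1.9348·111.32)² + (-0.5578·67.18)²) = √(46389.378355 + 1404.226029) = 218.6175 km
Caldrey: √((-2.1741·111.32)² + (1.0967·67.18)²) = √(58574.073441 + 5428.198066) = 252.9867 km
Brinmoor: √((0.8419·111.32)² + (-2.1873·67.18)²) = √(8783.496132 + 21592.190586) = 174.2862 km
Threshold 120 km: Glasmere (105.1971 km) is within range.

Glasmere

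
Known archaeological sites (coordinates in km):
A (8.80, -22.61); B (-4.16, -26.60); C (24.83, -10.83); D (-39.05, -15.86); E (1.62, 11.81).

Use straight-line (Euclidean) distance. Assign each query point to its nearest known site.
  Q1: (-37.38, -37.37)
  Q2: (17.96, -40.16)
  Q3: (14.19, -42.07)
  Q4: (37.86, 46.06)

Q1→D; Q2→A; Q3→A; Q4→E

Q1 at (-37.38, -37.37):
  A: 48.48 km
  B: 34.92 km
  C: 67.63 km
  D: 21.57 km
  E: 62.77 km
  → nearest: D (21.57 km)
Q2 at (17.96, -40.16):
  A: 19.80 km
  B: 25.95 km
  C: 30.12 km
  D: 61.97 km
  E: 54.48 km
  → nearest: A (19.80 km)
Q3 at (14.19, -42.07):
  A: 20.19 km
  B: 24.00 km
  C: 33.00 km
  D: 59.34 km
  E: 55.33 km
  → nearest: A (20.19 km)
Q4 at (37.86, 46.06):
  A: 74.57 km
  B: 83.94 km
  C: 58.36 km
  D: 98.74 km
  E: 49.86 km
  → nearest: E (49.86 km)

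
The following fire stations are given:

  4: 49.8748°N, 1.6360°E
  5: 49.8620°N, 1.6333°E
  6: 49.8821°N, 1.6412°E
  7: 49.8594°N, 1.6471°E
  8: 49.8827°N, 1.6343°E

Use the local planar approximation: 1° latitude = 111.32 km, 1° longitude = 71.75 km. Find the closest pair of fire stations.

6 and 8

Pairwise distances:
4–5: 1.4380 km
4–6: 0.8942 km
4–7: 1.8903 km
4–8: 0.8878 km
5–6: 2.3082 km
5–7: 1.0316 km
5–8: 2.3054 km
6–7: 2.5622 km
6–8: 0.4996 km
7–8: 2.7516 km
Closest pair: 6–8 at 0.4996 km.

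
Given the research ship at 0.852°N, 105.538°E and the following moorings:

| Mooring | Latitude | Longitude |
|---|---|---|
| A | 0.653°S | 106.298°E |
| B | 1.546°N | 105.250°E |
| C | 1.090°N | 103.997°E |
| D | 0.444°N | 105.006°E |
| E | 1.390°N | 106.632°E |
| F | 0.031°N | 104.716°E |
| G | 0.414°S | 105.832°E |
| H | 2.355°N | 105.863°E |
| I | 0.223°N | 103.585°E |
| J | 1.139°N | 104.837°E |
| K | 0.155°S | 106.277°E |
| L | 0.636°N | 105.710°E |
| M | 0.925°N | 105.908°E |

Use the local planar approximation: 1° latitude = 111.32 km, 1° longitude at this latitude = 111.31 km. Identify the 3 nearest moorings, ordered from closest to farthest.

Distances from 0.852°N, 105.538°E:
A: √((-1.505·111.32)² + (0.760·111.31)²) = √(28068.51234 + 7156.41554) = 187.683 km
B: √((0.694·111.32)² + (-0.288·111.31)²) = √(5968.50190 + 1027.66920) = 83.643 km
C: √((0.238·111.32)² + (-1.541·111.31)²) = √(701.94051 + 29422.09835) = 173.563 km
D: √((-0.408·111.32)² + (-0.532·111.31)²) = √(2062.84559 + 3506.64361) = 74.629 km
E: √((0.538·111.32)² + (1.094·111.31)²) = √(3586.83126 + 14828.69763) = 135.704 km
F: √((-0.821·111.32)² + (-0.822·111.31)²) = √(8352.81206 + 8371.66807) = 129.323 km
G: √((-1.266·111.32)² + (0.294·111.31)²) = √(19861.58058 + 1070.93479) = 144.681 km
H: √((1.503·111.32)² + (0.325·111.31)²) = √(27993.96121 + 1308.68489) = 171.180 km
I: √((-0.629·111.32)² + (-1.953·111.31)²) = √(4902.83961 + 47257.72950) = 228.387 km
J: √((0.287·111.32)² + (-0.701·111.31)²) = √(1020.72838 + 6088.41716) = 84.316 km
K: √((-1.007·111.32)² + (0.739·111.31)²) = √(12566.23961 + 6766.39337) = 139.042 km
L: √((-0.216·111.32)² + (0.172·111.31)²) = √(578.16780 + 366.54328) = 30.736 km
M: √((0.073·111.32)² + (0.370·111.31)²) = √(66.03773 + 1696.17951) = 41.979 km
Sorted: L (30.736 km) < M (41.979 km) < D (74.629 km) < B (83.643 km) < J (84.316 km) < …

L, M, D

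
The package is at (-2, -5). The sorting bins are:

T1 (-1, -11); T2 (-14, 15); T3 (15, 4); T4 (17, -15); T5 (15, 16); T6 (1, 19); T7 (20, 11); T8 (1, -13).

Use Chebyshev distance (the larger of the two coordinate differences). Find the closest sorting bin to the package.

T1

Distances from (-2, -5):
T1: 6
T2: 20
T3: 17
T4: 19
T5: 21
T6: 24
T7: 22
T8: 8
Minimum: T1 at 6.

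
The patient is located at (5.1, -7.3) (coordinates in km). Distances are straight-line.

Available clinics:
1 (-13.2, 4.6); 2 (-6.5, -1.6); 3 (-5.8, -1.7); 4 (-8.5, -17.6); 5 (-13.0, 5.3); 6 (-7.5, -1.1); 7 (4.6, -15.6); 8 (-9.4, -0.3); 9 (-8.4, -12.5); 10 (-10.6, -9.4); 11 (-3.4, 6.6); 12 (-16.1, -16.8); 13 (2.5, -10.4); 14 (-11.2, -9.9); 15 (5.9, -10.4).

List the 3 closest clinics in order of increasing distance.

15, 13, 7

Distances from (5.1, -7.3):
1: √((-18.3)² + (11.9)²) = √(334.890 + 141.610) = 21.8 km
2: √((-11.6)² + (5.7)²) = √(134.560 + 32.490) = 12.9 km
3: √((-10.9)² + (5.6)²) = √(118.810 + 31.360) = 12.3 km
4: √((-13.6)² + (-10.3)²) = √(184.960 + 106.090) = 17.1 km
5: √((-18.1)² + (12.6)²) = √(327.610 + 158.760) = 22.1 km
6: √((-12.6)² + (6.2)²) = √(158.760 + 38.440) = 14.0 km
7: √((-0.5)² + (-8.3)²) = √(0.250 + 68.890) = 8.3 km
8: √((-14.5)² + (7.0)²) = √(210.250 + 49.000) = 16.1 km
9: √((-13.5)² + (-5.2)²) = √(182.250 + 27.040) = 14.5 km
10: √((-15.7)² + (-2.1)²) = √(246.490 + 4.410) = 15.8 km
11: √((-8.5)² + (13.9)²) = √(72.250 + 193.210) = 16.3 km
12: √((-21.2)² + (-9.5)²) = √(449.440 + 90.250) = 23.2 km
13: √((-2.6)² + (-3.1)²) = √(6.760 + 9.610) = 4.0 km
14: √((-16.3)² + (-2.6)²) = √(265.690 + 6.760) = 16.5 km
15: √((0.8)² + (-3.1)²) = √(0.640 + 9.610) = 3.2 km
Sorted: 15 (3.2 km) < 13 (4.0 km) < 7 (8.3 km) < 3 (12.3 km) < 2 (12.9 km) < …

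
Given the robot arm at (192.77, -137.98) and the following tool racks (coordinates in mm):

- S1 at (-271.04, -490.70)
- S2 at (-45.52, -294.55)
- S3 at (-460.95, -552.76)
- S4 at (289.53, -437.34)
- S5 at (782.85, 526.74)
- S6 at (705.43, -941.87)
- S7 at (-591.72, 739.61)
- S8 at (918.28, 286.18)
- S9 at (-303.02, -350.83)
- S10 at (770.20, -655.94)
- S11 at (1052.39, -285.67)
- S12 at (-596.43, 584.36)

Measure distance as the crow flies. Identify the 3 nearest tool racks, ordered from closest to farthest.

Distances from (192.77, -137.98):
S1: 582.69 mm
S2: 285.13 mm
S3: 774.20 mm
S4: 314.61 mm
S5: 888.85 mm
S6: 953.45 mm
S7: 1177.11 mm
S8: 840.40 mm
S9: 539.55 mm
S10: 775.70 mm
S11: 872.21 mm
S12: 1069.87 mm
Sorted: S2 (285.13 mm) < S4 (314.61 mm) < S9 (539.55 mm) < S1 (582.69 mm) < S3 (774.20 mm) < …

S2, S4, S9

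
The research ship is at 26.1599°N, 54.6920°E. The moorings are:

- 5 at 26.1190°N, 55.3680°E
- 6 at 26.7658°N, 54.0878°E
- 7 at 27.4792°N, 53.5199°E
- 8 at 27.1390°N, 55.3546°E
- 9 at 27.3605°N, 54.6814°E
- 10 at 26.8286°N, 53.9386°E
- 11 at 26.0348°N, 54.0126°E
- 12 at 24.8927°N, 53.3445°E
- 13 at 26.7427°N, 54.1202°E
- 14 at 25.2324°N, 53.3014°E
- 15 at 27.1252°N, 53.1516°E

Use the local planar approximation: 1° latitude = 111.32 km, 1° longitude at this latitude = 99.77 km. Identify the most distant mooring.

12

Distances from 26.1599°N, 54.6920°E:
5: 67.5980 km
6: 90.4607 km
7: 187.7345 km
8: 127.4746 km
9: 133.6550 km
10: 105.7890 km
11: 69.1995 km
12: 194.8676 km
13: 86.3921 km
14: 172.9429 km
15: 187.5269 km
Maximum: 12 at 194.8676 km.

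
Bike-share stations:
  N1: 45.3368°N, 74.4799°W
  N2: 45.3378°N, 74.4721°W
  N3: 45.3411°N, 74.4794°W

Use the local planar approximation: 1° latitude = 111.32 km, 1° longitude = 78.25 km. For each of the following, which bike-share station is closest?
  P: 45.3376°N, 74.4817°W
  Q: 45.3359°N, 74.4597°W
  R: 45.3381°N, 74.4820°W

P→N1; Q→N2; R→N1

P at 45.3376°N, 74.4817°W:
  N1: √((-0.0008·111.32)² + (0.0018·78.25)²) = √(0.007931 + 0.019839) = 0.1666 km
  N2: √((0.0002·111.32)² + (0.0096·78.25)²) = √(0.000496 + 0.564301) = 0.7515 km
  N3: √((0.0035·111.32)² + (0.0023·78.25)²) = √(0.151804 + 0.032391) = 0.4292 km
  → nearest: N1 (0.1666 km)
Q at 45.3359°N, 74.4597°W:
  N1: √((0.0009·111.32)² + (-0.0202·78.25)²) = √(0.010038 + 2.498454) = 1.5838 km
  N2: √((0.0019·111.32)² + (-0.0124·78.25)²) = √(0.044736 + 0.941482) = 0.9931 km
  N3: √((0.0052·111.32)² + (-0.0197·78.25)²) = √(0.335084 + 2.376299) = 1.6466 km
  → nearest: N2 (0.9931 km)
R at 45.3381°N, 74.4820°W:
  N1: √((-0.0013·111.32)² + (0.0021·78.25)²) = √(0.020943 + 0.027003) = 0.2190 km
  N2: √((-0.0003·111.32)² + (0.0099·78.25)²) = √(0.001115 + 0.600121) = 0.7754 km
  N3: √((0.0030·111.32)² + (0.0026·78.25)²) = √(0.111529 + 0.041392) = 0.3911 km
  → nearest: N1 (0.2190 km)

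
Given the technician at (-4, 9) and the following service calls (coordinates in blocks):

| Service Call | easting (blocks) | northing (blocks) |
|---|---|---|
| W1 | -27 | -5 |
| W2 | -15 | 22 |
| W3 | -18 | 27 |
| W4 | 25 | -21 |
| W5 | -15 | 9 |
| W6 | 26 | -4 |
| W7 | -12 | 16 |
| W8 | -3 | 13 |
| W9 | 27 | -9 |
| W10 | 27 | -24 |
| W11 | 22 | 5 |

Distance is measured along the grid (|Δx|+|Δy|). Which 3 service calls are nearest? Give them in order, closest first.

W8, W5, W7

Distances from (-4, 9):
W1: |-23| + |-14| = 23 + 14 = 37 blocks
W2: |-11| + |13| = 11 + 13 = 24 blocks
W3: |-14| + |18| = 14 + 18 = 32 blocks
W4: |29| + |-30| = 29 + 30 = 59 blocks
W5: |-11| + |0| = 11 + 0 = 11 blocks
W6: |30| + |-13| = 30 + 13 = 43 blocks
W7: |-8| + |7| = 8 + 7 = 15 blocks
W8: |1| + |4| = 1 + 4 = 5 blocks
W9: |31| + |-18| = 31 + 18 = 49 blocks
W10: |31| + |-33| = 31 + 33 = 64 blocks
W11: |26| + |-4| = 26 + 4 = 30 blocks
Sorted: W8 (5 blocks) < W5 (11 blocks) < W7 (15 blocks) < W2 (24 blocks) < W11 (30 blocks) < …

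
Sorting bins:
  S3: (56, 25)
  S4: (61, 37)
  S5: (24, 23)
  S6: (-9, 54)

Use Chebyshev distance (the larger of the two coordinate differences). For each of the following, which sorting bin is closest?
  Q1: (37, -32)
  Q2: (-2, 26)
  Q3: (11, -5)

Q1→S5; Q2→S5; Q3→S5

Q1 at (37, -32):
  S3: max(|19|, |57|) = 57
  S4: max(|24|, |69|) = 69
  S5: max(|-13|, |55|) = 55
  S6: max(|-46|, |86|) = 86
  → nearest: S5 (55)
Q2 at (-2, 26):
  S3: max(|58|, |-1|) = 58
  S4: max(|63|, |11|) = 63
  S5: max(|26|, |-3|) = 26
  S6: max(|-7|, |28|) = 28
  → nearest: S5 (26)
Q3 at (11, -5):
  S3: max(|45|, |30|) = 45
  S4: max(|50|, |42|) = 50
  S5: max(|13|, |28|) = 28
  S6: max(|-20|, |59|) = 59
  → nearest: S5 (28)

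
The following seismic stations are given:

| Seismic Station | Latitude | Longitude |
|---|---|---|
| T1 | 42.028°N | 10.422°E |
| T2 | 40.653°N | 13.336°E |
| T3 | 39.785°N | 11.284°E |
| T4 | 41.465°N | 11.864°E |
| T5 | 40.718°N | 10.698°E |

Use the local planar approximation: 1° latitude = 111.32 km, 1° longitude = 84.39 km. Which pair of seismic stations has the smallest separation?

Pairwise distances:
T3–T5: √((0.933·111.32)² + (-0.586·84.39)²) = √(10787.22365 + 2445.55371) = 115.034 km
T4–T5: √((-0.747·111.32)² + (-1.166·84.39)²) = √(6914.92699 + 9682.31203) = 128.830 km
T1–T4: √((-0.563·111.32)² + (1.442·84.39)²) = √(3927.92498 + 14808.54858) = 136.881 km
T1–T5: √((-1.310·111.32)² + (0.276·84.39)²) = √(21266.15557 + 542.50049) = 147.678 km
T2–T4: √((0.812·111.32)² + (-1.472·84.39)²) = √(8170.68474 + 15431.12516) = 153.629 km
T3–T4: √((1.680·111.32)² + (0.580·84.39)²) = √(34975.58271 + 2395.73049) = 193.317 km
T2–T3: √((-0.868·111.32)² + (-2.052·84.39)²) = √(9336.53750 + 29987.25320) = 198.302 km
T2–T5: √((0.065·111.32)² + (-2.638·84.39)²) = √(52.35680 + 49560.02950) = 222.738 km
T1–T3: √((-2.243·111.32)² + (0.862·84.39)²) = √(62345.47563 + 5291.71572) = 260.072 km
T1–T2: √((-1.375·111.32)² + (2.914·84.39)²) = √(23428.89423 + 60472.93798) = 289.658 km
Closest pair: T3–T5 at 115.034 km.

T3 and T5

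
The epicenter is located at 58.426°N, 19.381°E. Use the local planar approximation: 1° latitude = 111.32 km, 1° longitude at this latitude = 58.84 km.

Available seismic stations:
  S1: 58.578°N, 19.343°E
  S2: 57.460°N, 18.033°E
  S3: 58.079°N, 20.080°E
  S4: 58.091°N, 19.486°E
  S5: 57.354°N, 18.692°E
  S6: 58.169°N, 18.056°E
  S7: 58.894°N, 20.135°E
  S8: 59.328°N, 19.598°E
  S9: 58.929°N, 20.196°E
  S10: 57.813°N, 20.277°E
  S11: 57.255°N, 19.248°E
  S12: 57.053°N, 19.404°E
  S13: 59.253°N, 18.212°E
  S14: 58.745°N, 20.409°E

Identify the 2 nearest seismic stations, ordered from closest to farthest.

Distances from 58.426°N, 19.381°E:
S1: √((0.152·111.32)² + (-0.038·58.84)²) = √(286.30806 + 4.99934) = 17.068 km
S2: √((-0.966·111.32)² + (-1.348·58.84)²) = √(11563.80203 + 6291.07862) = 133.622 km
S3: √((-0.347·111.32)² + (0.699·58.84)²) = √(1492.12547 + 1691.60780) = 56.425 km
S4: √((-0.335·111.32)² + (0.105·58.84)²) = √(1390.70818 + 38.17016) = 37.801 km
S5: √((-1.072·111.32)² + (-0.689·58.84)²) = √(14240.85177 + 1643.55322) = 126.033 km
S6: √((-0.257·111.32)² + (-1.325·58.84)²) = √(818.48861 + 6078.22937) = 83.046 km
S7: √((0.468·111.32)² + (0.754·58.84)²) = √(2714.17660 + 1968.28517) = 68.429 km
S8: √((0.902·111.32)² + (0.217·58.84)²) = √(10082.29663 + 163.02897) = 101.219 km
S9: √((0.503·111.32)² + (0.815·58.84)²) = √(3135.32356 + 2299.64366) = 73.722 km
S10: √((-0.613·111.32)² + (0.896·58.84)²) = √(4656.58296 + 2779.46588) = 86.233 km
S11: √((-1.171·111.32)² + (-0.133·58.84)²) = √(16992.61374 + 61.24189) = 130.590 km
S12: √((-1.373·111.32)² + (0.023·58.84)²) = √(23360.78701 + 1.83148) = 152.848 km
S13: √((0.827·111.32)² + (-1.169·58.84)²) = √(8475.34556 + 4731.23315) = 114.920 km
S14: √((0.319·111.32)² + (1.028·58.84)²) = √(1261.03680 + 3658.74008) = 70.141 km
Sorted: S1 (17.068 km) < S4 (37.801 km) < S3 (56.425 km) < S7 (68.429 km) < …

S1, S4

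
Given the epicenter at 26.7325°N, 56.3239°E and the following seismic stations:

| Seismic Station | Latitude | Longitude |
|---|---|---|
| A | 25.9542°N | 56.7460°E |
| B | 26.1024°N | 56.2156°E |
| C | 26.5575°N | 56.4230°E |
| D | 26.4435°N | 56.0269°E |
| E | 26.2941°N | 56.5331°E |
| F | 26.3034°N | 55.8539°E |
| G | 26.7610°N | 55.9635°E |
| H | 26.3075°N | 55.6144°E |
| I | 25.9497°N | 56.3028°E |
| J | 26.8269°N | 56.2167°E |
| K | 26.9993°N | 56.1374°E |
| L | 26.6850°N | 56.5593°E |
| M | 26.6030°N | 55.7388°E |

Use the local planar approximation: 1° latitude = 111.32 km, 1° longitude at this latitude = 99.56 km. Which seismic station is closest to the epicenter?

J

Distances from 26.7325°N, 56.3239°E:
A: √((-0.7783·111.32)² + (0.4221·99.56)²) = √(7506.551288 + 1766.039773) = 96.2943 km
B: √((-0.6301·111.32)² + (-0.1083·99.56)²) = √(4920.002852 + 116.259028) = 70.9666 km
C: √((-0.1750·111.32)² + (0.0991·99.56)²) = √(379.509361 + 97.345770) = 21.8370 km
D: √((-0.2890·111.32)² + (-0.2970·99.56)²) = √(1035.004125 + 874.344685) = 43.6961 km
E: √((-0.4384·111.32)² + (0.2092·99.56)²) = √(2381.702356 + 433.803585) = 53.0613 km
F: √((-0.4291·111.32)² + (-0.4700·99.56)²) = √(2281.725649 + 2189.603566) = 66.8680 km
G: √((0.0285·111.32)² + (-0.3604·99.56)²) = √(10.065518 + 1287.476588) = 36.0214 km
H: √((-0.4250·111.32)² + (-0.7095·99.56)²) = √(2238.330721 + 4989.701614) = 85.0178 km
I: √((-0.7828·111.32)² + (-0.0211·99.56)²) = √(7593.605469 + 4.413008) = 87.1666 km
J: √((0.0944·111.32)² + (-0.1072·99.56)²) = √(110.430842 + 113.909343) = 14.9780 km
K: √((0.2668·111.32)² + (-0.1865·99.56)²) = √(882.100454 + 344.768396) = 35.0267 km
L: √((-0.0475·111.32)² + (0.2354·99.56)²) = √(27.959771 + 549.265970) = 24.0255 km
M: √((-0.1295·111.32)² + (-0.5851·99.56)²) = √(207.819326 + 3393.360281) = 60.0098 km
Minimum: J at 14.9780 km.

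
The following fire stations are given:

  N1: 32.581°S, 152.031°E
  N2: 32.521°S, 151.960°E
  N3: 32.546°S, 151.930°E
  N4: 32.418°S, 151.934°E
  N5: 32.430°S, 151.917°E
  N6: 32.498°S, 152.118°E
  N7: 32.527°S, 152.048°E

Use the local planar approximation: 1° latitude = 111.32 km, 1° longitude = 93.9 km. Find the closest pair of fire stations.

N4 and N5

Pairwise distances:
N1–N2: √((0.060·111.32)² + (-0.071·93.9)²) = √(44.61171 + 44.44756) = 9.437 km
N1–N3: √((0.035·111.32)² + (-0.101·93.9)²) = √(15.18037 + 89.94436) = 10.253 km
N1–N4: √((0.163·111.32)² + (-0.097·93.9)²) = √(329.24683 + 82.96113) = 20.303 km
N1–N5: √((0.151·111.32)² + (-0.114·93.9)²) = √(282.55324 + 114.58846) = 19.928 km
N1–N6: √((0.083·111.32)² + (0.087·93.9)²) = √(85.36947 + 66.73746) = 12.333 km
N1–N7: √((0.054·111.32)² + (0.017·93.9)²) = √(36.13549 + 2.54817) = 6.220 km
N2–N3: √((-0.025·111.32)² + (-0.030·93.9)²) = √(7.74509 + 7.93549) = 3.960 km
N2–N4: √((0.103·111.32)² + (-0.026·93.9)²) = √(131.46824 + 5.96043) = 11.723 km
N2–N5: √((0.091·111.32)² + (-0.043·93.9)²) = √(102.61933 + 16.30302) = 10.905 km
N2–N6: √((0.023·111.32)² + (0.158·93.9)²) = √(6.55544 + 220.11283) = 15.056 km
N2–N7: √((-0.006·111.32)² + (0.088·93.9)²) = √(0.44612 + 68.28047) = 8.290 km
N3–N4: √((0.128·111.32)² + (0.004·93.9)²) = √(203.03286 + 0.14108) = 14.254 km
N3–N5: √((0.116·111.32)² + (-0.013·93.9)²) = √(166.74867 + 1.49011) = 12.971 km
N3–N6: √((0.048·111.32)² + (0.188·93.9)²) = √(28.55150 + 311.63547) = 18.444 km
N3–N7: √((0.019·111.32)² + (0.118·93.9)²) = √(4.47356 + 122.77083) = 11.280 km
N4–N5: √((-0.012·111.32)² + (-0.017·93.9)²) = √(1.78447 + 2.54817) = 2.081 km
N4–N6: √((-0.080·111.32)² + (0.184·93.9)²) = √(79.30971 + 298.51546) = 19.438 km
N4–N7: √((-0.109·111.32)² + (0.114·93.9)²) = √(147.23104 + 114.58846) = 16.181 km
N5–N6: √((-0.068·111.32)² + (0.201·93.9)²) = √(57.30127 + 356.22410) = 20.335 km
N5–N7: √((-0.097·111.32)² + (0.131·93.9)²) = √(116.59767 + 151.31214) = 16.368 km
N6–N7: √((-0.029·111.32)² + (-0.070·93.9)²) = √(10.42179 + 43.20433) = 7.323 km
Closest pair: N4–N5 at 2.081 km.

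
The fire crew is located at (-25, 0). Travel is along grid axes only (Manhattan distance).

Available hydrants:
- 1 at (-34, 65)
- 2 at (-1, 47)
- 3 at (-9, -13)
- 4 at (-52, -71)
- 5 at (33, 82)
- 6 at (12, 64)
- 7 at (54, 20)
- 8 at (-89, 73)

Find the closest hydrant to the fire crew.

Distances from (-25, 0):
1: |-9| + |65| = 9 + 65 = 74
2: |24| + |47| = 24 + 47 = 71
3: |16| + |-13| = 16 + 13 = 29
4: |-27| + |-71| = 27 + 71 = 98
5: |58| + |82| = 58 + 82 = 140
6: |37| + |64| = 37 + 64 = 101
7: |79| + |20| = 79 + 20 = 99
8: |-64| + |73| = 64 + 73 = 137
Minimum: 3 at 29.

3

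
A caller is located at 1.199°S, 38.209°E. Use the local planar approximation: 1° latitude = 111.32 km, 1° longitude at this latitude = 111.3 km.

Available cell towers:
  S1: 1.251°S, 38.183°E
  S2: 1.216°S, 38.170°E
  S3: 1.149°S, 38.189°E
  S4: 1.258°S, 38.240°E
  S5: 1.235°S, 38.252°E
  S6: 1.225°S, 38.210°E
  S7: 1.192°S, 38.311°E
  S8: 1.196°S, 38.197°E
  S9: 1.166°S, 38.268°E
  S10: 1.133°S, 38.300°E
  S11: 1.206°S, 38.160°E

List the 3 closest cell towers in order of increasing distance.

Distances from 1.199°S, 38.209°E:
S1: √((-0.052·111.32)² + (-0.026·111.3)²) = √(33.50835 + 8.37408) = 6.472 km
S2: √((-0.017·111.32)² + (-0.039·111.3)²) = √(3.58133 + 18.84168) = 4.735 km
S3: √((0.050·111.32)² + (-0.020·111.3)²) = √(30.98036 + 4.95508) = 5.995 km
S4: √((-0.059·111.32)² + (0.031·111.3)²) = √(43.13705 + 11.90457) = 7.419 km
S5: √((-0.036·111.32)² + (0.043·111.3)²) = √(16.06022 + 22.90484) = 6.242 km
S6: √((-0.026·111.32)² + (0.001·111.3)²) = √(8.37709 + 0.01239) = 2.896 km
S7: √((0.007·111.32)² + (0.102·111.3)²) = √(0.60721 + 128.88153) = 11.379 km
S8: √((0.003·111.32)² + (-0.012·111.3)²) = √(0.11153 + 1.78383) = 1.377 km
S9: √((0.033·111.32)² + (0.059·111.3)²) = √(13.49504 + 43.12155) = 7.524 km
S10: √((0.066·111.32)² + (0.091·111.3)²) = √(53.98017 + 102.58246) = 12.512 km
S11: √((-0.007·111.32)² + (-0.049·111.3)²) = √(0.60721 + 29.74284) = 5.509 km
Sorted: S8 (1.377 km) < S6 (2.896 km) < S2 (4.735 km) < S11 (5.509 km) < S3 (5.995 km) < …

S8, S6, S2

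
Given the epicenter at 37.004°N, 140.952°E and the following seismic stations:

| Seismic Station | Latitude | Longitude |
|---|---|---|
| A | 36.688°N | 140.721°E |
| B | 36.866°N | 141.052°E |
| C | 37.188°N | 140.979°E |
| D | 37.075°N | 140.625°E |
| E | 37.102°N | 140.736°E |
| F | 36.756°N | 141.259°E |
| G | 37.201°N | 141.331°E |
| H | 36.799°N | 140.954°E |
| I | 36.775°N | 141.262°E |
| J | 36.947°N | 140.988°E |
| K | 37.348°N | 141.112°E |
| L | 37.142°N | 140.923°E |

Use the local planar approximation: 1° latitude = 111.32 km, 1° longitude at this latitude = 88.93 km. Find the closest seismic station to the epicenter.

Distances from 37.004°N, 140.952°E:
A: √((-0.316·111.32)² + (-0.231·88.93)²) = √(1237.42977 + 422.00786) = 40.736 km
B: √((-0.138·111.32)² + (0.100·88.93)²) = √(235.99596 + 79.08545) = 17.751 km
C: √((0.184·111.32)² + (0.027·88.93)²) = √(419.54837 + 5.76533) = 20.623 km
D: √((0.071·111.32)² + (-0.327·88.93)²) = √(62.46879 + 845.65280) = 30.135 km
E: √((0.098·111.32)² + (-0.216·88.93)²) = √(119.01414 + 368.98107) = 22.091 km
F: √((-0.248·111.32)² + (0.307·88.93)²) = √(762.16633 + 745.37245) = 38.827 km
G: √((0.197·111.32)² + (0.379·88.93)²) = √(480.92665 + 1135.99130) = 40.211 km
H: √((-0.205·111.32)² + (0.002·88.93)²) = √(520.77978 + 0.03163) = 22.821 km
I: √((-0.229·111.32)² + (0.310·88.93)²) = √(649.85634 + 760.01116) = 37.548 km
J: √((-0.057·111.32)² + (0.036·88.93)²) = √(40.26207 + 10.24947) = 7.107 km
K: √((0.344·111.32)² + (0.160·88.93)²) = √(1466.43656 + 202.45875) = 40.852 km
L: √((0.138·111.32)² + (-0.029·88.93)²) = √(235.99596 + 6.65109) = 15.577 km
Minimum: J at 7.107 km.

J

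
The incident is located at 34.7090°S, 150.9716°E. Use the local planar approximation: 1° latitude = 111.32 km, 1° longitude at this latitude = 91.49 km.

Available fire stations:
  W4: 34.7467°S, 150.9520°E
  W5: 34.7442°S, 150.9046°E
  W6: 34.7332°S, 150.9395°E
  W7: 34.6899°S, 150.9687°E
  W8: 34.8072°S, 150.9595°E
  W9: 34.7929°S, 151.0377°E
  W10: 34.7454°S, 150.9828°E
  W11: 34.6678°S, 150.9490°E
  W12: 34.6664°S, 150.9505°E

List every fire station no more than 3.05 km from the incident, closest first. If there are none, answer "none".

W7

Distances from 34.7090°S, 150.9716°E:
W4: √((-0.0377·111.32)² + (-0.0196·91.49)²) = √(17.612828 + 3.215581) = 4.5638 km
W5: √((-0.0352·111.32)² + (-0.0670·91.49)²) = √(15.354360 + 37.574816) = 7.2752 km
W6: √((-0.0242·111.32)² + (-0.0321·91.49)²) = √(7.257334 + 8.624965) = 3.9853 km
W7: √((0.0191·111.32)² + (-0.0029·91.49)²) = √(4.520777 + 0.070395) = 2.1427 km
W8: √((-0.0982·111.32)² + (-0.0121·91.49)²) = √(119.500403 + 1.225513) = 10.9875 km
W9: √((-0.0839·111.32)² + (0.0661·91.49)²) = √(87.230893 + 36.572123) = 11.1267 km
W10: √((-0.0364·111.32)² + (0.0112·91.49)²) = √(16.419093 + 1.049985) = 4.1796 km
W11: √((0.0412·111.32)² + (-0.0226·91.49)²) = √(21.034918 + 4.275276) = 5.0309 km
W12: √((0.0426·111.32)² + (-0.0211·91.49)²) = √(22.488764 + 3.726595) = 5.1201 km
Threshold 3.05 km: W7 (2.1427 km) is within range.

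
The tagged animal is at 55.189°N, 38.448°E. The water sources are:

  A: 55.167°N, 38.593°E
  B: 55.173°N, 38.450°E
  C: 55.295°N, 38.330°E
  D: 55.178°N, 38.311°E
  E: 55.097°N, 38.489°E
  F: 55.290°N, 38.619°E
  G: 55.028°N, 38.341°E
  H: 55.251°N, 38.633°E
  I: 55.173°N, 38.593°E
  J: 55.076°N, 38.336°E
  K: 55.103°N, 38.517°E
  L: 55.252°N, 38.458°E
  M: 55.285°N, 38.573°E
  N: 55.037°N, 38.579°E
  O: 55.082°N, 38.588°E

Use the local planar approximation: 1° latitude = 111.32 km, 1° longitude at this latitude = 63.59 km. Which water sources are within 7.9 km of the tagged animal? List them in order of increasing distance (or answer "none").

B, L

Distances from 55.189°N, 38.448°E:
A: √((-0.022·111.32)² + (0.145·63.59)²) = √(5.99780 + 85.01854) = 9.540 km
B: √((-0.016·111.32)² + (0.002·63.59)²) = √(3.17239 + 0.01617) = 1.786 km
C: √((0.106·111.32)² + (-0.118·63.59)²) = √(139.23811 + 56.30431) = 13.984 km
D: √((-0.011·111.32)² + (-0.137·63.59)²) = √(1.49945 + 75.89598) = 8.797 km
E: √((-0.092·111.32)² + (0.041·63.59)²) = √(104.88709 + 6.79744) = 10.568 km
F: √((0.101·111.32)² + (0.171·63.59)²) = √(126.41224 + 118.24148) = 15.641 km
G: √((-0.161·111.32)² + (-0.107·63.59)²) = √(321.21672 + 46.29619) = 19.171 km
H: √((0.062·111.32)² + (0.185·63.59)²) = √(47.63540 + 138.39523) = 13.639 km
I: √((-0.016·111.32)² + (0.145·63.59)²) = √(3.17239 + 85.01854) = 9.391 km
J: √((-0.113·111.32)² + (-0.112·63.59)²) = √(158.23527 + 50.72402) = 14.455 km
K: √((-0.086·111.32)² + (0.069·63.59)²) = √(91.65229 + 19.25200) = 10.531 km
L: √((0.063·111.32)² + (0.010·63.59)²) = √(49.18441 + 0.40437) = 7.042 km
M: √((0.096·111.32)² + (0.125·63.59)²) = √(114.20598 + 63.18263) = 13.319 km
N: √((-0.152·111.32)² + (0.131·63.59)²) = √(286.30806 + 69.39373) = 18.860 km
O: √((-0.107·111.32)² + (0.140·63.59)²) = √(141.87764 + 79.25629) = 14.871 km
Threshold 7.9 km: B (1.786 km), L (7.042 km) are within range.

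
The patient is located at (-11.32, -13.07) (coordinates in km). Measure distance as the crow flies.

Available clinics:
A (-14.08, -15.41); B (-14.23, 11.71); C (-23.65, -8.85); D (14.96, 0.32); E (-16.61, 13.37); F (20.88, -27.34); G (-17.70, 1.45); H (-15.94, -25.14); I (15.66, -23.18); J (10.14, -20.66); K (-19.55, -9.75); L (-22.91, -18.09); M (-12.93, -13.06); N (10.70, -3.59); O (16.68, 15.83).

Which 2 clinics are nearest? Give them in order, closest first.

M, A

Distances from (-11.32, -13.07):
A: √((-2.76)² + (-2.34)²) = √(7.6176 + 5.4756) = 3.62 km
B: √((-2.91)² + (24.78)²) = √(8.4681 + 614.0484) = 24.95 km
C: √((-12.33)² + (4.22)²) = √(152.0289 + 17.8084) = 13.03 km
D: √((26.28)² + (13.39)²) = √(690.6384 + 179.2921) = 29.49 km
E: √((-5.29)² + (26.44)²) = √(27.9841 + 699.0736) = 26.96 km
F: √((32.20)² + (-14.27)²) = √(1036.8400 + 203.6329) = 35.22 km
G: √((-6.38)² + (14.52)²) = √(40.7044 + 210.8304) = 15.86 km
H: √((-4.62)² + (-12.07)²) = √(21.3444 + 145.6849) = 12.92 km
I: √((26.98)² + (-10.11)²) = √(727.9204 + 102.2121) = 28.81 km
J: √((21.46)² + (-7.59)²) = √(460.5316 + 57.6081) = 22.76 km
K: √((-8.23)² + (3.32)²) = √(67.7329 + 11.0224) = 8.87 km
L: √((-11.59)² + (-5.02)²) = √(134.3281 + 25.2004) = 12.63 km
M: √((-1.61)² + (0.01)²) = √(2.5921 + 0.0001) = 1.61 km
N: √((22.02)² + (9.48)²) = √(484.8804 + 89.8704) = 23.97 km
O: √((28.00)² + (28.90)²) = √(784.0000 + 835.2100) = 40.24 km
Sorted: M (1.61 km) < A (3.62 km) < K (8.87 km) < L (12.63 km) < …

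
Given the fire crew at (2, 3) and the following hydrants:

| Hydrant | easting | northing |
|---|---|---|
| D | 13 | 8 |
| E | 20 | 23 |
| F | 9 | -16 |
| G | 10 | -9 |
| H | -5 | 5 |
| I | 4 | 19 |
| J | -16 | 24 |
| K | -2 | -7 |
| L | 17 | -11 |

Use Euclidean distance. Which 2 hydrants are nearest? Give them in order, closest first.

Distances from (2, 3):
D: √((11)² + (5)²) = √(121.000 + 25.000) = 12.1
E: √((18)² + (20)²) = √(324.000 + 400.000) = 26.9
F: √((7)² + (-19)²) = √(49.000 + 361.000) = 20.2
G: √((8)² + (-12)²) = √(64.000 + 144.000) = 14.4
H: √((-7)² + (2)²) = √(49.000 + 4.000) = 7.3
I: √((2)² + (16)²) = √(4.000 + 256.000) = 16.1
J: √((-18)² + (21)²) = √(324.000 + 441.000) = 27.7
K: √((-4)² + (-10)²) = √(16.000 + 100.000) = 10.8
L: √((15)² + (-14)²) = √(225.000 + 196.000) = 20.5
Sorted: H (7.3) < K (10.8) < D (12.1) < G (14.4) < …

H, K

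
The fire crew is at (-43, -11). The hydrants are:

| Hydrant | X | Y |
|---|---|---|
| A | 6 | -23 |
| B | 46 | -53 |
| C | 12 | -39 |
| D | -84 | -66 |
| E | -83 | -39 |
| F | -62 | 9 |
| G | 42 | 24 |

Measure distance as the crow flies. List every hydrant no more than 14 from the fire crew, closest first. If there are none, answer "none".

none

Distances from (-43, -11):
A: √((49)² + (-12)²) = √(2401.000 + 144.000) = 50.4
B: √((89)² + (-42)²) = √(7921.000 + 1764.000) = 98.4
C: √((55)² + (-28)²) = √(3025.000 + 784.000) = 61.7
D: √((-41)² + (-55)²) = √(1681.000 + 3025.000) = 68.6
E: √((-40)² + (-28)²) = √(1600.000 + 784.000) = 48.8
F: √((-19)² + (20)²) = √(361.000 + 400.000) = 27.6
G: √((85)² + (35)²) = √(7225.000 + 1225.000) = 91.9
Threshold 14: none within range.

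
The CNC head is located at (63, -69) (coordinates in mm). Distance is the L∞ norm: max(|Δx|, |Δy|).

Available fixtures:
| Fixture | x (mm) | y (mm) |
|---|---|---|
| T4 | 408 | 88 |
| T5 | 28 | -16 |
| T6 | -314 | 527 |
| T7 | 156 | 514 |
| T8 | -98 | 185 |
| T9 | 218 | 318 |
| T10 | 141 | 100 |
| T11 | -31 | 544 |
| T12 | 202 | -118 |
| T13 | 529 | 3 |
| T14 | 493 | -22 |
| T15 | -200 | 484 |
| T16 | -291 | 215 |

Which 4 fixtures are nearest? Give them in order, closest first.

T5, T12, T10, T8

Distances from (63, -69):
T4: 345 mm
T5: 53 mm
T6: 596 mm
T7: 583 mm
T8: 254 mm
T9: 387 mm
T10: 169 mm
T11: 613 mm
T12: 139 mm
T13: 466 mm
T14: 430 mm
T15: 553 mm
T16: 354 mm
Sorted: T5 (53 mm) < T12 (139 mm) < T10 (169 mm) < T8 (254 mm) < T4 (345 mm) < T16 (354 mm) < …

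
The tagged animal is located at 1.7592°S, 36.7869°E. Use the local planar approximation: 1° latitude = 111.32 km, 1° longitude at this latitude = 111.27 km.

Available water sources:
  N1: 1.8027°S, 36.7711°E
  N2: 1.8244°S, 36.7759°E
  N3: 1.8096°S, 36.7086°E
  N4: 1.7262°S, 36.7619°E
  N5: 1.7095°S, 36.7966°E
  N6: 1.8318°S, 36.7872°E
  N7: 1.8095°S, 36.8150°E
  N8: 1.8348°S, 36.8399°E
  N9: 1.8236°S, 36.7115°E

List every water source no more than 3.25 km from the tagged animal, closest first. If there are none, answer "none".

Distances from 1.7592°S, 36.7869°E:
N1: √((-0.0435·111.32)² + (-0.0158·111.27)²) = √(23.449031 + 3.090796) = 5.1517 km
N2: √((-0.0652·111.32)² + (-0.0110·111.27)²) = √(52.679493 + 1.498103) = 7.3605 km
N3: √((-0.0504·111.32)² + (-0.0783·111.27)²) = √(31.478024 + 75.906628) = 10.3627 km
N4: √((0.0330·111.32)² + (-0.0250·111.27)²) = √(13.495043 + 7.738133) = 4.6079 km
N5: √((0.0497·111.32)² + (0.0097·111.27)²) = √(30.609707 + 1.164930) = 5.6369 km
N6: √((-0.0726·111.32)² + (0.0003·111.27)²) = √(65.316008 + 0.001114) = 8.0819 km
N7: √((-0.0503·111.32)² + (0.0281·111.27)²) = √(31.353236 + 9.776172) = 6.4132 km
N8: √((-0.0756·111.32)² + (0.0530·111.27)²) = √(70.825555 + 34.778265) = 10.2764 km
N9: √((-0.0644·111.32)² + (-0.0754·111.27)²) = √(51.394676 + 70.388039) = 11.0355 km
Threshold 3.25 km: none within range.

none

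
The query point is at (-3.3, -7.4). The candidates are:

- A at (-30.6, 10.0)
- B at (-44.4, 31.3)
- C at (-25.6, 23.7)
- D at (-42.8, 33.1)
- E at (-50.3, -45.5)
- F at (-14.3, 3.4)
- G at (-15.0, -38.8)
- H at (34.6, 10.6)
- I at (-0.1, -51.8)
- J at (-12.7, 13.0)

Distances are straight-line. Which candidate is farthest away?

Distances from (-3.3, -7.4):
A: √((-27.3)² + (17.4)²) = √(745.290 + 302.760) = 32.4
B: √((-41.1)² + (38.7)²) = √(1689.210 + 1497.690) = 56.5
C: √((-22.3)² + (31.1)²) = √(497.290 + 967.210) = 38.3
D: √((-39.5)² + (40.5)²) = √(1560.250 + 1640.250) = 56.6
E: √((-47.0)² + (-38.1)²) = √(2209.000 + 1451.610) = 60.5
F: √((-11.0)² + (10.8)²) = √(121.000 + 116.640) = 15.4
G: √((-11.7)² + (-31.4)²) = √(136.890 + 985.960) = 33.5
H: √((37.9)² + (18.0)²) = √(1436.410 + 324.000) = 42.0
I: √((3.2)² + (-44.4)²) = √(10.240 + 1971.360) = 44.5
J: √((-9.4)² + (20.4)²) = √(88.360 + 416.160) = 22.5
Maximum: E at 60.5.

E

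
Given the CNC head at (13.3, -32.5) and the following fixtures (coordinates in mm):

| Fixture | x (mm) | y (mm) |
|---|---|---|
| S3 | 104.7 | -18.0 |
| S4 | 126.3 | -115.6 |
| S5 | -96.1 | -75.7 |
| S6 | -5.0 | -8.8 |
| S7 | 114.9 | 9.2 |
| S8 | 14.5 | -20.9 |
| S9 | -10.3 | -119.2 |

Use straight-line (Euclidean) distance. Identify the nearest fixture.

S8

Distances from (13.3, -32.5):
S3: √((91.4)² + (14.5)²) = √(8353.960 + 210.250) = 92.5 mm
S4: √((113.0)² + (-83.1)²) = √(12769.000 + 6905.610) = 140.3 mm
S5: √((-109.4)² + (-43.2)²) = √(11968.360 + 1866.240) = 117.6 mm
S6: √((-18.3)² + (23.7)²) = √(334.890 + 561.690) = 29.9 mm
S7: √((101.6)² + (41.7)²) = √(10322.560 + 1738.890) = 109.8 mm
S8: √((1.2)² + (11.6)²) = √(1.440 + 134.560) = 11.7 mm
S9: √((-23.6)² + (-86.7)²) = √(556.960 + 7516.890) = 89.9 mm
Minimum: S8 at 11.7 mm.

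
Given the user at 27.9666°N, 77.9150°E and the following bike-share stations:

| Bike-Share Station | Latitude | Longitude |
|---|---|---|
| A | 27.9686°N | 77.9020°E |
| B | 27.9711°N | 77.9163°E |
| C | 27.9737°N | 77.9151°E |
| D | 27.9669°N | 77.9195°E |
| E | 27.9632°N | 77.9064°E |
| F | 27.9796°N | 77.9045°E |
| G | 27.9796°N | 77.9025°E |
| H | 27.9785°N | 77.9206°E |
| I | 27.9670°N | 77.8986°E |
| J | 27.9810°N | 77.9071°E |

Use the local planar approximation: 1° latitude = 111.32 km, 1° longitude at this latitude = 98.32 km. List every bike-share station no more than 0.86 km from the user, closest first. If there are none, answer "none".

Distances from 27.9666°N, 77.9150°E:
A: √((0.0020·111.32)² + (-0.0130·98.32)²) = √(0.049569 + 1.633693) = 1.2974 km
B: √((0.0045·111.32)² + (0.0013·98.32)²) = √(0.250941 + 0.016337) = 0.5170 km
C: √((0.0071·111.32)² + (0.0001·98.32)²) = √(0.624688 + 0.000097) = 0.7904 km
D: √((0.0003·111.32)² + (0.0045·98.32)²) = √(0.001115 + 0.195753) = 0.4437 km
E: √((-0.0034·111.32)² + (-0.0086·98.32)²) = √(0.143253 + 0.714958) = 0.9264 km
F: √((0.0130·111.32)² + (-0.0105·98.32)²) = √(2.094272 + 1.065767) = 1.7776 km
G: √((0.0130·111.32)² + (-0.0125·98.32)²) = √(2.094272 + 1.510441) = 1.8986 km
H: √((0.0119·111.32)² + (0.0056·98.32)²) = √(1.754851 + 0.303152) = 1.4346 km
I: √((0.0004·111.32)² + (-0.0164·98.32)²) = √(0.001983 + 2.599989) = 1.6131 km
J: √((0.0144·111.32)² + (-0.0079·98.32)²) = √(2.569635 + 0.603306) = 1.7813 km
Threshold 0.86 km: D (0.4437 km), B (0.5170 km), C (0.7904 km) are within range.

D, B, C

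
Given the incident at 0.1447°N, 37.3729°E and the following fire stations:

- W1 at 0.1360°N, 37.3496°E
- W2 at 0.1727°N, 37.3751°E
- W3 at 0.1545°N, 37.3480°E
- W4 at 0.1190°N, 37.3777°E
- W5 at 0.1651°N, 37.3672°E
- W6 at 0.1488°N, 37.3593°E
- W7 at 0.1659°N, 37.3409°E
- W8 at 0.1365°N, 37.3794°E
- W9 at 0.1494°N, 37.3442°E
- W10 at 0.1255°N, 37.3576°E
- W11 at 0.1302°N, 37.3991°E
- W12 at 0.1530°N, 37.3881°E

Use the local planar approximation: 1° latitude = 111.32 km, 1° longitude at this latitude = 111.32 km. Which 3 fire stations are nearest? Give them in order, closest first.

W8, W6, W12

Distances from 0.1447°N, 37.3729°E:
W1: √((-0.0087·111.32)² + (-0.0233·111.32)²) = √(0.937961 + 6.727570) = 2.7687 km
W2: √((0.0280·111.32)² + (0.0022·111.32)²) = √(9.715440 + 0.059978) = 3.1266 km
W3: √((0.0098·111.32)² + (-0.0249·111.32)²) = √(1.190141 + 7.683252) = 2.9788 km
W4: √((-0.0257·111.32)² + (0.0048·111.32)²) = √(8.184886 + 0.285515) = 2.9104 km
W5: √((0.0204·111.32)² + (-0.0057·111.32)²) = √(5.157114 + 0.402621) = 2.3579 km
W6: √((0.0041·111.32)² + (-0.0136·111.32)²) = √(0.208312 + 2.292051) = 1.5813 km
W7: √((0.0212·111.32)² + (-0.0320·111.32)²) = √(5.569524 + 12.689554) = 4.2731 km
W8: √((-0.0082·111.32)² + (0.0065·111.32)²) = √(0.833248 + 0.523568) = 1.1648 km
W9: √((0.0047·111.32)² + (-0.0287·111.32)²) = √(0.273742 + 10.207284) = 3.2374 km
W10: √((-0.0192·111.32)² + (-0.0153·111.32)²) = √(4.568239 + 2.900877) = 2.7330 km
W11: √((-0.0145·111.32)² + (0.0262·111.32)²) = √(2.605448 + 8.506462) = 3.3335 km
W12: √((0.0083·111.32)² + (0.0152·111.32)²) = √(0.853695 + 2.863081) = 1.9279 km
Sorted: W8 (1.1648 km) < W6 (1.5813 km) < W12 (1.9279 km) < W5 (2.3579 km) < W10 (2.7330 km) < …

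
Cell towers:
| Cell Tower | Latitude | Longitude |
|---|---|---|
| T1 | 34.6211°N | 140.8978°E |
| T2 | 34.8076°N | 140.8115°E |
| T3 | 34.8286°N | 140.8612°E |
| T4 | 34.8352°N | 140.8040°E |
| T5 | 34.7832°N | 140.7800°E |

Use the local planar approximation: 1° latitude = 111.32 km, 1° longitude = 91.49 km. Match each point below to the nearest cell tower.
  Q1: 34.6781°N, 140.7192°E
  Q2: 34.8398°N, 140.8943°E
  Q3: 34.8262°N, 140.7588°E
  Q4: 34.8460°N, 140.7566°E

Q1 at 34.6781°N, 140.7192°E:
  T1: √((-0.0570·111.32)² + (0.1786·91.49)²) = √(40.262071 + 266.999326) = 17.5289 km
  T2: √((0.1295·111.32)² + (0.0923·91.49)²) = √(207.819326 + 71.310036) = 16.7072 km
  T3: √((0.1505·111.32)² + (0.1420·91.49)²) = √(280.685123 + 168.781151) = 21.2006 km
  T4: √((0.1571·111.32)² + (0.0848·91.49)²) = √(305.843155 + 60.192026) = 19.1320 km
  T5: √((0.1051·111.32)² + (0.0608·91.49)²) = √(136.883729 + 30.942430) = 12.9548 km
  → nearest: T5 (12.9548 km)
Q2 at 34.8398°N, 140.8943°E:
  T1: √((-0.2187·111.32)² + (0.0035·91.49)²) = √(592.712329 + 0.102538) = 24.3478 km
  T2: √((-0.0322·111.32)² + (-0.0828·91.49)²) = √(12.848669 + 57.386261) = 8.3806 km
  T3: √((-0.0112·111.32)² + (-0.0331·91.49)²) = √(1.554470 + 9.170716) = 3.2749 km
  T4: √((-0.0046·111.32)² + (-0.0903·91.49)²) = √(0.262218 + 68.253159) = 8.2774 km
  T5: √((-0.0566·111.32)² + (-0.1143·91.49)²) = √(39.698972 + 109.355270) = 12.2088 km
  → nearest: T3 (3.2749 km)
Q3 at 34.8262°N, 140.7588°E:
  T1: √((-0.2051·111.32)² + (0.1390·91.49)²) = √(521.287986 + 161.724887) = 26.1345 km
  T2: √((-0.0186·111.32)² + (0.0527·91.49)²) = √(4.287186 + 23.247084) = 5.2473 km
  T3: √((0.0024·111.32)² + (0.1024·91.49)²) = √(0.071379 + 87.770216) = 9.3724 km
  T4: √((0.0090·111.32)² + (0.0452·91.49)²) = √(1.003764 + 17.101103) = 4.2550 km
  T5: √((-0.0430·111.32)² + (0.0212·91.49)²) = √(22.913071 + 3.762002) = 5.1648 km
  → nearest: T4 (4.2550 km)
Q4 at 34.8460°N, 140.7566°E:
  T1: √((-0.2249·111.32)² + (0.1412·91.49)²) = √(626.794687 + 166.884749) = 28.1723 km
  T2: √((-0.0384·111.32)² + (0.0549·91.49)²) = √(18.272957 + 25.228530) = 6.5956 km
  T3: √((-0.0174·111.32)² + (0.1046·91.49)²) = √(3.751845 + 91.582106) = 9.7639 km
  T4: √((-0.0108·111.32)² + (0.0474·91.49)²) = √(1.445419 + 18.806325) = 4.5002 km
  T5: √((-0.0628·111.32)² + (0.0234·91.49)²) = √(48.872627 + 4.583307) = 7.3114 km
  → nearest: T4 (4.5002 km)

Q1→T5; Q2→T3; Q3→T4; Q4→T4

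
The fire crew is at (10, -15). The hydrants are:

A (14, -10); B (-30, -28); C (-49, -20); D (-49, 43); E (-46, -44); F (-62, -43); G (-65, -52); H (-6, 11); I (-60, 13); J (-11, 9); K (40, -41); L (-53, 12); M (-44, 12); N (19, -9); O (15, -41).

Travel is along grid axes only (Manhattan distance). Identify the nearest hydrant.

A

Distances from (10, -15):
A: |4| + |5| = 4 + 5 = 9
B: |-40| + |-13| = 40 + 13 = 53
C: |-59| + |-5| = 59 + 5 = 64
D: |-59| + |58| = 59 + 58 = 117
E: |-56| + |-29| = 56 + 29 = 85
F: |-72| + |-28| = 72 + 28 = 100
G: |-75| + |-37| = 75 + 37 = 112
H: |-16| + |26| = 16 + 26 = 42
I: |-70| + |28| = 70 + 28 = 98
J: |-21| + |24| = 21 + 24 = 45
K: |30| + |-26| = 30 + 26 = 56
L: |-63| + |27| = 63 + 27 = 90
M: |-54| + |27| = 54 + 27 = 81
N: |9| + |6| = 9 + 6 = 15
O: |5| + |-26| = 5 + 26 = 31
Minimum: A at 9.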